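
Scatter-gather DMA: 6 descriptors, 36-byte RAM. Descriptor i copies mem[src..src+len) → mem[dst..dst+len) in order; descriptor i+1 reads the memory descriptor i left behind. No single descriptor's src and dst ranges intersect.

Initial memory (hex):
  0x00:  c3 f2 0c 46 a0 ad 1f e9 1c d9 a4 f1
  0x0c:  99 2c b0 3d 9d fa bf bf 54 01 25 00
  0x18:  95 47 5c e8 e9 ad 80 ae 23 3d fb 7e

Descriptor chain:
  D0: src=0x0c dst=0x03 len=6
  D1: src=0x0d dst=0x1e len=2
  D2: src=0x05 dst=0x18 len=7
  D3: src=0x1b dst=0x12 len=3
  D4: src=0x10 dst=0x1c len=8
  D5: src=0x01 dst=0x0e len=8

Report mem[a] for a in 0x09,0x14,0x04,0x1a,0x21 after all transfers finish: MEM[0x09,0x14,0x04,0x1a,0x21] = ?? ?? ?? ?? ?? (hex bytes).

D0: mem[0x03..0x08] <- [99 2c b0 3d 9d fa]
D1: mem[0x1e..0x1f] <- [2c b0]
D2: mem[0x18..0x1e] <- [b0 3d 9d fa d9 a4 f1]
D3: mem[0x12..0x14] <- [fa d9 a4]
D4: mem[0x1c..0x23] <- [9d fa fa d9 a4 01 25 00]
D5: mem[0x0e..0x15] <- [f2 0c 99 2c b0 3d 9d fa]
query mem[0x09]=0xd9, mem[0x14]=0x9d, mem[0x04]=0x2c, mem[0x1a]=0x9d, mem[0x21]=0x01

MEM[0x09,0x14,0x04,0x1a,0x21] = d9 9d 2c 9d 01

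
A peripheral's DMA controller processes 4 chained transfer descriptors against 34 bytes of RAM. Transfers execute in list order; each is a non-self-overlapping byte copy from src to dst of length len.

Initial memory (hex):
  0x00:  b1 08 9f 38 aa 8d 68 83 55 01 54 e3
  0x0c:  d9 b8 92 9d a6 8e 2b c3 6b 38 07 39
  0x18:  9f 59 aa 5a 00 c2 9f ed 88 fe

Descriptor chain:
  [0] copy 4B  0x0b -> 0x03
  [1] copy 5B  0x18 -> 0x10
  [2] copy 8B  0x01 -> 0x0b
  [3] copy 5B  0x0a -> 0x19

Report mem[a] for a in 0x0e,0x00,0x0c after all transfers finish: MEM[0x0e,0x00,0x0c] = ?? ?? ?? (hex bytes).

#0 dst[0x03+4] := {0xe3,0xd9,0xb8,0x92}
#1 dst[0x10+5] := {0x9f,0x59,0xaa,0x5a,0x00}
#2 dst[0x0b+8] := {0x08,0x9f,0xe3,0xd9,0xb8,0x92,0x83,0x55}
#3 dst[0x19+5] := {0x54,0x08,0x9f,0xe3,0xd9}
query mem[0x0e]=0xd9, mem[0x00]=0xb1, mem[0x0c]=0x9f

MEM[0x0e,0x00,0x0c] = d9 b1 9f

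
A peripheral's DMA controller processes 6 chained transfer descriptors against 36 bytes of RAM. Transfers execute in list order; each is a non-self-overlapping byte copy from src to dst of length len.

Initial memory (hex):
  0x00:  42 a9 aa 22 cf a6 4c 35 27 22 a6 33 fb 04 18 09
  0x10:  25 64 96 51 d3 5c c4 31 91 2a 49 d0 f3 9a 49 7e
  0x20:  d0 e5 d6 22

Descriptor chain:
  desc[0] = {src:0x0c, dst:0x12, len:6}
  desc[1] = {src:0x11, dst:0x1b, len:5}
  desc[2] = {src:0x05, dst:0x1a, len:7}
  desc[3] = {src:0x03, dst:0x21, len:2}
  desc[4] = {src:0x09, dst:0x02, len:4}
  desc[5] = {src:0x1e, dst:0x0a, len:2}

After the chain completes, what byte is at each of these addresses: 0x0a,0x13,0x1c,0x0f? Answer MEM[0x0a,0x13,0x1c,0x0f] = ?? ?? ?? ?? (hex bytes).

  after D0: wrote 6B at 0x12 = fb0418092564
  after D1: wrote 5B at 0x1b = 64fb041809
  after D2: wrote 7B at 0x1a = a64c352722a633
  after D3: wrote 2B at 0x21 = 22cf
  after D4: wrote 4B at 0x02 = 22a633fb
  after D5: wrote 2B at 0x0a = 22a6
query mem[0x0a]=0x22, mem[0x13]=0x04, mem[0x1c]=0x35, mem[0x0f]=0x09

MEM[0x0a,0x13,0x1c,0x0f] = 22 04 35 09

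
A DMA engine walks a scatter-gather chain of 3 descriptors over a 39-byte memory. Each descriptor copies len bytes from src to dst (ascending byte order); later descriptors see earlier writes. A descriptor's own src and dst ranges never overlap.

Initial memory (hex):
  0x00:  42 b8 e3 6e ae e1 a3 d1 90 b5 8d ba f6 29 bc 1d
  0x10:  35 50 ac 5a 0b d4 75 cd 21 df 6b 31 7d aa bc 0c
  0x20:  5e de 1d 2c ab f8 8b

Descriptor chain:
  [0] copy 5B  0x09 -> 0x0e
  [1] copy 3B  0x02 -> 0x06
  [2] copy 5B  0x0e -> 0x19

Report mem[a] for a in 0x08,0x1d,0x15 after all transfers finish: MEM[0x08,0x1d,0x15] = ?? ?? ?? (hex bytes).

D0: mem[0x0e..0x12] <- [b5 8d ba f6 29]
D1: mem[0x06..0x08] <- [e3 6e ae]
D2: mem[0x19..0x1d] <- [b5 8d ba f6 29]
query mem[0x08]=0xae, mem[0x1d]=0x29, mem[0x15]=0xd4

MEM[0x08,0x1d,0x15] = ae 29 d4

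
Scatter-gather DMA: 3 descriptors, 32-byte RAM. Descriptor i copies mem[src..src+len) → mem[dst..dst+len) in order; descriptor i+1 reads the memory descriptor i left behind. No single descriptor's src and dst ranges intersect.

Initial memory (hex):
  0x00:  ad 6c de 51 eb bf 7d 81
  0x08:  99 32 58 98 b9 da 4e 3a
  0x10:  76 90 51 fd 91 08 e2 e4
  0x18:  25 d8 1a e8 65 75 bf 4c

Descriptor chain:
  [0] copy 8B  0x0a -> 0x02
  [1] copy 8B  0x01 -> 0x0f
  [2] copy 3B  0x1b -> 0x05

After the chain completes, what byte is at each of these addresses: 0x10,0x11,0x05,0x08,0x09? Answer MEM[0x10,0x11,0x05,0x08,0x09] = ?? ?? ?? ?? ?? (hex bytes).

D0: mem[0x02..0x09] <- [58 98 b9 da 4e 3a 76 90]
D1: mem[0x0f..0x16] <- [6c 58 98 b9 da 4e 3a 76]
D2: mem[0x05..0x07] <- [e8 65 75]
query mem[0x10]=0x58, mem[0x11]=0x98, mem[0x05]=0xe8, mem[0x08]=0x76, mem[0x09]=0x90

MEM[0x10,0x11,0x05,0x08,0x09] = 58 98 e8 76 90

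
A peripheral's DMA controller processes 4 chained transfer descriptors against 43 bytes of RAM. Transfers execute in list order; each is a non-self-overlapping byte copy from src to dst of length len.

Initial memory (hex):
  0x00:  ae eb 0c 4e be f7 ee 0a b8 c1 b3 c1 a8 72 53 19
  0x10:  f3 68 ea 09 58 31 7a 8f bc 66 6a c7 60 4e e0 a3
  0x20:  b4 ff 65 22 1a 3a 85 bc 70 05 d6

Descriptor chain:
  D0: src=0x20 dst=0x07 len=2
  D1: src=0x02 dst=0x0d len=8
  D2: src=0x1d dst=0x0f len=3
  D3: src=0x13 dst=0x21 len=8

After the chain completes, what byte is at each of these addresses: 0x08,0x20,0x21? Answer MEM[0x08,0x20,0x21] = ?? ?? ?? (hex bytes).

MEM[0x08,0x20,0x21] = ff b4 ff

D0: mem[0x07..0x08] <- [b4 ff]
D1: mem[0x0d..0x14] <- [0c 4e be f7 ee b4 ff c1]
D2: mem[0x0f..0x11] <- [4e e0 a3]
D3: mem[0x21..0x28] <- [ff c1 31 7a 8f bc 66 6a]
query mem[0x08]=0xff, mem[0x20]=0xb4, mem[0x21]=0xff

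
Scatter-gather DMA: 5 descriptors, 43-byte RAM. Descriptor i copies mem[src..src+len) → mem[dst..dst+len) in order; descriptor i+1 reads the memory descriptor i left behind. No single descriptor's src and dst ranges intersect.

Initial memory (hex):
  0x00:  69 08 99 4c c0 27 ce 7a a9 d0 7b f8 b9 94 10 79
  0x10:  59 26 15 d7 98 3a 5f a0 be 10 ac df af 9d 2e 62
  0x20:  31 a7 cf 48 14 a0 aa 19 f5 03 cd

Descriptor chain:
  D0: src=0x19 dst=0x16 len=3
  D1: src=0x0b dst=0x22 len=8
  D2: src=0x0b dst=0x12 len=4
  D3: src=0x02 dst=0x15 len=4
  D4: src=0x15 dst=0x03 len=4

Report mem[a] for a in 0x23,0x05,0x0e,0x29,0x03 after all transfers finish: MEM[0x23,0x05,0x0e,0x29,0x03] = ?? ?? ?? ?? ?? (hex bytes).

#0 dst[0x16+3] := {0x10,0xac,0xdf}
#1 dst[0x22+8] := {0xf8,0xb9,0x94,0x10,0x79,0x59,0x26,0x15}
#2 dst[0x12+4] := {0xf8,0xb9,0x94,0x10}
#3 dst[0x15+4] := {0x99,0x4c,0xc0,0x27}
#4 dst[0x03+4] := {0x99,0x4c,0xc0,0x27}
query mem[0x23]=0xb9, mem[0x05]=0xc0, mem[0x0e]=0x10, mem[0x29]=0x15, mem[0x03]=0x99

MEM[0x23,0x05,0x0e,0x29,0x03] = b9 c0 10 15 99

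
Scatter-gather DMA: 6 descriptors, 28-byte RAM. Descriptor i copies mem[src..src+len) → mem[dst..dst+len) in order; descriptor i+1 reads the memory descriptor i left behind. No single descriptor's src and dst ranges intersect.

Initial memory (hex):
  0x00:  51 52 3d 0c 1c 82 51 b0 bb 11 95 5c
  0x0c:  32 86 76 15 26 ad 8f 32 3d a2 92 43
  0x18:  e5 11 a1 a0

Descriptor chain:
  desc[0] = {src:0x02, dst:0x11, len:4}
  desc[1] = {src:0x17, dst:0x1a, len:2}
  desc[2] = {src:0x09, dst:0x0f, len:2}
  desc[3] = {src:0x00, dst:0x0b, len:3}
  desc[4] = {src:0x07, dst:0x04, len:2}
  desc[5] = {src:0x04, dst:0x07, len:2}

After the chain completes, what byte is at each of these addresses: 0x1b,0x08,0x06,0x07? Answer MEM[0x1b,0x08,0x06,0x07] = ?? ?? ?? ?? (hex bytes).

D0: mem[0x11..0x14] <- [3d 0c 1c 82]
D1: mem[0x1a..0x1b] <- [43 e5]
D2: mem[0x0f..0x10] <- [11 95]
D3: mem[0x0b..0x0d] <- [51 52 3d]
D4: mem[0x04..0x05] <- [b0 bb]
D5: mem[0x07..0x08] <- [b0 bb]
query mem[0x1b]=0xe5, mem[0x08]=0xbb, mem[0x06]=0x51, mem[0x07]=0xb0

MEM[0x1b,0x08,0x06,0x07] = e5 bb 51 b0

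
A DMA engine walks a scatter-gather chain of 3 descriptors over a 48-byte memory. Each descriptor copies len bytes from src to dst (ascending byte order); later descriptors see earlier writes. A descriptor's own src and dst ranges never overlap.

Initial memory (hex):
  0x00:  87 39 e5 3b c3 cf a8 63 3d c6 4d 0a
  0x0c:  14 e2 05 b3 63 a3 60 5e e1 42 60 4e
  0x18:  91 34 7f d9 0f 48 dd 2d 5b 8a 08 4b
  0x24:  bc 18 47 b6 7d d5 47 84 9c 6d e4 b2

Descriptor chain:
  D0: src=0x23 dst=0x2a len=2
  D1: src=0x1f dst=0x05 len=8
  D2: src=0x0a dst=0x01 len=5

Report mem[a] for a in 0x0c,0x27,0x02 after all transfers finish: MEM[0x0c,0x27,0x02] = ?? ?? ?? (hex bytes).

MEM[0x0c,0x27,0x02] = 47 b6 18

#0 dst[0x2a+2] := {0x4b,0xbc}
#1 dst[0x05+8] := {0x2d,0x5b,0x8a,0x08,0x4b,0xbc,0x18,0x47}
#2 dst[0x01+5] := {0xbc,0x18,0x47,0xe2,0x05}
query mem[0x0c]=0x47, mem[0x27]=0xb6, mem[0x02]=0x18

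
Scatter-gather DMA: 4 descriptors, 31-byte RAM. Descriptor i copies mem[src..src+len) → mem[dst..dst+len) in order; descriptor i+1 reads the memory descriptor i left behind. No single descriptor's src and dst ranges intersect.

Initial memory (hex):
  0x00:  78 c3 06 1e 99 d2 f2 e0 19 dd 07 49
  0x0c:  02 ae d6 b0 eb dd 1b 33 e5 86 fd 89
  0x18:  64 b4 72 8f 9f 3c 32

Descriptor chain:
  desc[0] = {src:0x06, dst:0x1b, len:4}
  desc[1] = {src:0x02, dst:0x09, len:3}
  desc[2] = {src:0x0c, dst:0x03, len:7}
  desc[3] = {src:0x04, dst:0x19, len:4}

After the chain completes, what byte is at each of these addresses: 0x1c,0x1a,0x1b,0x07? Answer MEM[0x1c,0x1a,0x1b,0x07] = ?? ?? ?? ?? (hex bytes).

MEM[0x1c,0x1a,0x1b,0x07] = eb d6 b0 eb

  after D0: wrote 4B at 0x1b = f2e019dd
  after D1: wrote 3B at 0x09 = 061e99
  after D2: wrote 7B at 0x03 = 02aed6b0ebdd1b
  after D3: wrote 4B at 0x19 = aed6b0eb
query mem[0x1c]=0xeb, mem[0x1a]=0xd6, mem[0x1b]=0xb0, mem[0x07]=0xeb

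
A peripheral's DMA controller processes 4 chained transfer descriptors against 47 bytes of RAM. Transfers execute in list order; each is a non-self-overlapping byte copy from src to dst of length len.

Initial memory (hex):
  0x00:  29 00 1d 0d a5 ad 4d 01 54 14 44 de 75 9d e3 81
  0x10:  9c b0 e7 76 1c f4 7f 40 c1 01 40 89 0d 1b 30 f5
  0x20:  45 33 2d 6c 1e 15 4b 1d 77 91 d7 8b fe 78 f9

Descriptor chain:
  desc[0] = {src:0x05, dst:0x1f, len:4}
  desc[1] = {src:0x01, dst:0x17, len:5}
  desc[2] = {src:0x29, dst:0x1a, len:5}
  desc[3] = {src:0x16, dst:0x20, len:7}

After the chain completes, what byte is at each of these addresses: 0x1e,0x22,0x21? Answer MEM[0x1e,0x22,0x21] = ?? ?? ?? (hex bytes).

MEM[0x1e,0x22,0x21] = 78 1d 00

#0 dst[0x1f+4] := {0xad,0x4d,0x01,0x54}
#1 dst[0x17+5] := {0x00,0x1d,0x0d,0xa5,0xad}
#2 dst[0x1a+5] := {0x91,0xd7,0x8b,0xfe,0x78}
#3 dst[0x20+7] := {0x7f,0x00,0x1d,0x0d,0x91,0xd7,0x8b}
query mem[0x1e]=0x78, mem[0x22]=0x1d, mem[0x21]=0x00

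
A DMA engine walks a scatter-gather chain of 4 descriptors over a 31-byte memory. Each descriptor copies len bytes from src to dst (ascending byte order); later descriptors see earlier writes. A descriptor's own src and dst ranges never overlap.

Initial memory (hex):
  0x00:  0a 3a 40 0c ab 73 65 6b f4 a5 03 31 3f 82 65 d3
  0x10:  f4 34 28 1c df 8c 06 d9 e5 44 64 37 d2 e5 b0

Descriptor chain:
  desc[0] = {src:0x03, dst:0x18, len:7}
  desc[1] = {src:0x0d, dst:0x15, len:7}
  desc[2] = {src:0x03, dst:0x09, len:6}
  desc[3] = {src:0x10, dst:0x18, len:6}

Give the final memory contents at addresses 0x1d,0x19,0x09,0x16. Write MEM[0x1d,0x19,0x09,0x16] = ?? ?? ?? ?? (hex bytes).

D0: mem[0x18..0x1e] <- [0c ab 73 65 6b f4 a5]
D1: mem[0x15..0x1b] <- [82 65 d3 f4 34 28 1c]
D2: mem[0x09..0x0e] <- [0c ab 73 65 6b f4]
D3: mem[0x18..0x1d] <- [f4 34 28 1c df 82]
query mem[0x1d]=0x82, mem[0x19]=0x34, mem[0x09]=0x0c, mem[0x16]=0x65

MEM[0x1d,0x19,0x09,0x16] = 82 34 0c 65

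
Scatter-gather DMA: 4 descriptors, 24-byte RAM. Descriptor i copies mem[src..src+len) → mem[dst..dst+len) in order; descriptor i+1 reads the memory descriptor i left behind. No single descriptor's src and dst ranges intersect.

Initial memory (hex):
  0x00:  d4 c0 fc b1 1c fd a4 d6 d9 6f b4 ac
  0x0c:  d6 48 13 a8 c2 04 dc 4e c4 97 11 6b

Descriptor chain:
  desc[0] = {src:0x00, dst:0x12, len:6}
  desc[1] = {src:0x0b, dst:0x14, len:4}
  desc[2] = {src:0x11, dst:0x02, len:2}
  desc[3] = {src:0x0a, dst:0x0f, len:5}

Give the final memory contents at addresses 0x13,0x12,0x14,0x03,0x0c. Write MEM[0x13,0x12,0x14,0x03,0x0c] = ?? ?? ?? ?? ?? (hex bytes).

D0: mem[0x12..0x17] <- [d4 c0 fc b1 1c fd]
D1: mem[0x14..0x17] <- [ac d6 48 13]
D2: mem[0x02..0x03] <- [04 d4]
D3: mem[0x0f..0x13] <- [b4 ac d6 48 13]
query mem[0x13]=0x13, mem[0x12]=0x48, mem[0x14]=0xac, mem[0x03]=0xd4, mem[0x0c]=0xd6

MEM[0x13,0x12,0x14,0x03,0x0c] = 13 48 ac d4 d6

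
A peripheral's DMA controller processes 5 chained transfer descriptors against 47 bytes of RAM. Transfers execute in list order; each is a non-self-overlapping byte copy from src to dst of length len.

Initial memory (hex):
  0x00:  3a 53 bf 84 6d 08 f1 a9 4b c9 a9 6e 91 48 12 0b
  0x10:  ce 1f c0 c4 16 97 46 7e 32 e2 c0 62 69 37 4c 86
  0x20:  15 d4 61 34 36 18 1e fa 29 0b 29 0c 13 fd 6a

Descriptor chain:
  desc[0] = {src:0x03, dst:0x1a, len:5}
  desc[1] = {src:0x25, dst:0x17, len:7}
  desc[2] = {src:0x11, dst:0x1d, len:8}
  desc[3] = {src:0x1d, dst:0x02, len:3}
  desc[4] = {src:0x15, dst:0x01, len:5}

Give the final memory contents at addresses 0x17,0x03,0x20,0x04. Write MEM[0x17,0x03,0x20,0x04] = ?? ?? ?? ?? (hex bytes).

[0] 0x03->0x1a len=5 : 84 6d 08 f1 a9
[1] 0x25->0x17 len=7 : 18 1e fa 29 0b 29 0c
[2] 0x11->0x1d len=8 : 1f c0 c4 16 97 46 18 1e
[3] 0x1d->0x02 len=3 : 1f c0 c4
[4] 0x15->0x01 len=5 : 97 46 18 1e fa
query mem[0x17]=0x18, mem[0x03]=0x18, mem[0x20]=0x16, mem[0x04]=0x1e

MEM[0x17,0x03,0x20,0x04] = 18 18 16 1e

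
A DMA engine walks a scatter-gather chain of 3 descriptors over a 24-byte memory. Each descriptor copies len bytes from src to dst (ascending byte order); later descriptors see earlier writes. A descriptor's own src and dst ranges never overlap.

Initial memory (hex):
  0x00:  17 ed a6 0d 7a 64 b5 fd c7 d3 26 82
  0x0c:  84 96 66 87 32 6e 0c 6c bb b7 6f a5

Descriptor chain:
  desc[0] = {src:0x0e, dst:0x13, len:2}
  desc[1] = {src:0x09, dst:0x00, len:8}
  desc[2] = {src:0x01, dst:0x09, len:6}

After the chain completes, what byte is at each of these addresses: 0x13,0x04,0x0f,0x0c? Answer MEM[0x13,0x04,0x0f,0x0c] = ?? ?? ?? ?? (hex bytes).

D0: mem[0x13..0x14] <- [66 87]
D1: mem[0x00..0x07] <- [d3 26 82 84 96 66 87 32]
D2: mem[0x09..0x0e] <- [26 82 84 96 66 87]
query mem[0x13]=0x66, mem[0x04]=0x96, mem[0x0f]=0x87, mem[0x0c]=0x96

MEM[0x13,0x04,0x0f,0x0c] = 66 96 87 96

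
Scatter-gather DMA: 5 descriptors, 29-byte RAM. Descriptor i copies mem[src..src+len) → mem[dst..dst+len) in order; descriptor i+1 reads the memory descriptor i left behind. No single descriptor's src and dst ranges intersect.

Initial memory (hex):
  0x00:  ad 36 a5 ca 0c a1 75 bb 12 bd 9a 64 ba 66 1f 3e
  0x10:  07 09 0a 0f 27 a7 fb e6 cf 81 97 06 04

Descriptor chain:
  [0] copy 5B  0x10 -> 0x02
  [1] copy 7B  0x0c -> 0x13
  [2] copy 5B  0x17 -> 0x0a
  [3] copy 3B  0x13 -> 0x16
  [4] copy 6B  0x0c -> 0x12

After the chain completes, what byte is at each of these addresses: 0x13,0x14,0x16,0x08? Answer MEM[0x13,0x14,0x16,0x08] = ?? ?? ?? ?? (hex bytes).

MEM[0x13,0x14,0x16,0x08] = 97 06 07 12

#0 dst[0x02+5] := {0x07,0x09,0x0a,0x0f,0x27}
#1 dst[0x13+7] := {0xba,0x66,0x1f,0x3e,0x07,0x09,0x0a}
#2 dst[0x0a+5] := {0x07,0x09,0x0a,0x97,0x06}
#3 dst[0x16+3] := {0xba,0x66,0x1f}
#4 dst[0x12+6] := {0x0a,0x97,0x06,0x3e,0x07,0x09}
query mem[0x13]=0x97, mem[0x14]=0x06, mem[0x16]=0x07, mem[0x08]=0x12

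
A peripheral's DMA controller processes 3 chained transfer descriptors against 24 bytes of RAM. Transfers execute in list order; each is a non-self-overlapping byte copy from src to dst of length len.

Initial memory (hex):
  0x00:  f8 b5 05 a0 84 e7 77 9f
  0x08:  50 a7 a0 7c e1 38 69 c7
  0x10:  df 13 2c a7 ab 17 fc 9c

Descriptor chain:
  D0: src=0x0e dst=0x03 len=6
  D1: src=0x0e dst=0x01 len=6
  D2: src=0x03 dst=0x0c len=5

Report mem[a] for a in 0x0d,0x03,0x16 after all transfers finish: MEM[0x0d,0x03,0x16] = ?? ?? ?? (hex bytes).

MEM[0x0d,0x03,0x16] = 13 df fc

  after D0: wrote 6B at 0x03 = 69c7df132ca7
  after D1: wrote 6B at 0x01 = 69c7df132ca7
  after D2: wrote 5B at 0x0c = df132ca72c
query mem[0x0d]=0x13, mem[0x03]=0xdf, mem[0x16]=0xfc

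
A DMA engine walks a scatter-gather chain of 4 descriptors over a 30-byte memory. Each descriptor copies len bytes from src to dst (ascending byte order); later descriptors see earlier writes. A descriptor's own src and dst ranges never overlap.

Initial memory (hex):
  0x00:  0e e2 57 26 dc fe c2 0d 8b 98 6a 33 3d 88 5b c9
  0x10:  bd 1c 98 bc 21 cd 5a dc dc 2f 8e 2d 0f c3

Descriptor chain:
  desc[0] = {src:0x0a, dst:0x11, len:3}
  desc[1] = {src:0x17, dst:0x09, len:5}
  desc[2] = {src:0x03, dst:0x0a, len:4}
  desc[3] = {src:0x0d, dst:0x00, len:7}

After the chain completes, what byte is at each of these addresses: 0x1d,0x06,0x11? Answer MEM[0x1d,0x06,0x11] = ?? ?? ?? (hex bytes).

MEM[0x1d,0x06,0x11] = c3 3d 6a

[0] 0x0a->0x11 len=3 : 6a 33 3d
[1] 0x17->0x09 len=5 : dc dc 2f 8e 2d
[2] 0x03->0x0a len=4 : 26 dc fe c2
[3] 0x0d->0x00 len=7 : c2 5b c9 bd 6a 33 3d
query mem[0x1d]=0xc3, mem[0x06]=0x3d, mem[0x11]=0x6a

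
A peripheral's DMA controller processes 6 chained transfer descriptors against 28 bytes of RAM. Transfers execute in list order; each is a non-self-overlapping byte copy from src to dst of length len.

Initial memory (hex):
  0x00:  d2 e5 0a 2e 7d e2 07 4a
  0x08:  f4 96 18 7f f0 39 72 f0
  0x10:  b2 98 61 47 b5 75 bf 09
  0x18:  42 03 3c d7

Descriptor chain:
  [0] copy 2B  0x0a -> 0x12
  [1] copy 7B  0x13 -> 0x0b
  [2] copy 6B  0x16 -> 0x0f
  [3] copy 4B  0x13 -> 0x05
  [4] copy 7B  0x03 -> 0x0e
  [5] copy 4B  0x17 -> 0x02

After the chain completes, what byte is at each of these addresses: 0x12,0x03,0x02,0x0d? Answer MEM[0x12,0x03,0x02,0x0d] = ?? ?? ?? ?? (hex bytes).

MEM[0x12,0x03,0x02,0x0d] = 75 42 09 75

#0 dst[0x12+2] := {0x18,0x7f}
#1 dst[0x0b+7] := {0x7f,0xb5,0x75,0xbf,0x09,0x42,0x03}
#2 dst[0x0f+6] := {0xbf,0x09,0x42,0x03,0x3c,0xd7}
#3 dst[0x05+4] := {0x3c,0xd7,0x75,0xbf}
#4 dst[0x0e+7] := {0x2e,0x7d,0x3c,0xd7,0x75,0xbf,0x96}
#5 dst[0x02+4] := {0x09,0x42,0x03,0x3c}
query mem[0x12]=0x75, mem[0x03]=0x42, mem[0x02]=0x09, mem[0x0d]=0x75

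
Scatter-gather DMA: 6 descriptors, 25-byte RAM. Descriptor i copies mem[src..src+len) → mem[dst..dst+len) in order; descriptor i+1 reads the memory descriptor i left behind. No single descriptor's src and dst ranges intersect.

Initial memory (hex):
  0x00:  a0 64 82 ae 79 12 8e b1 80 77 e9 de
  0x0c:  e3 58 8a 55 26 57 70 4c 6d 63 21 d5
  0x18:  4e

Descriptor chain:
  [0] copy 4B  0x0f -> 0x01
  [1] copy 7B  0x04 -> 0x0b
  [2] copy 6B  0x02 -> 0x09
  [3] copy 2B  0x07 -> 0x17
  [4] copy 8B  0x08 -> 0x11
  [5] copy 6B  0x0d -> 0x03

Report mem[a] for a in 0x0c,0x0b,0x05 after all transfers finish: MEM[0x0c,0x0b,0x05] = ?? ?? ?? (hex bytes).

MEM[0x0c,0x0b,0x05] = 12 70 80

[0] 0x0f->0x01 len=4 : 55 26 57 70
[1] 0x04->0x0b len=7 : 70 12 8e b1 80 77 e9
[2] 0x02->0x09 len=6 : 26 57 70 12 8e b1
[3] 0x07->0x17 len=2 : b1 80
[4] 0x08->0x11 len=8 : 80 26 57 70 12 8e b1 80
[5] 0x0d->0x03 len=6 : 8e b1 80 77 80 26
query mem[0x0c]=0x12, mem[0x0b]=0x70, mem[0x05]=0x80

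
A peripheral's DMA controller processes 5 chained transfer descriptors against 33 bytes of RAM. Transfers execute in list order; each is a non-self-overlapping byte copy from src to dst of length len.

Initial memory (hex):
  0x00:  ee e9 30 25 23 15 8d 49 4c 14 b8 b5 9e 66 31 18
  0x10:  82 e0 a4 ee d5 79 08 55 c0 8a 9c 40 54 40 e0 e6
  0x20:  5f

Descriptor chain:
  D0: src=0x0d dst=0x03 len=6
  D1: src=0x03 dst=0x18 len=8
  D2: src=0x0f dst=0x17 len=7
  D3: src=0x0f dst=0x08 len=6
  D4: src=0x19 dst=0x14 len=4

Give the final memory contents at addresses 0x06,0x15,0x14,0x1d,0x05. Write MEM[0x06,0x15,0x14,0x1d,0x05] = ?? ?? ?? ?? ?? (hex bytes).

#0 dst[0x03+6] := {0x66,0x31,0x18,0x82,0xe0,0xa4}
#1 dst[0x18+8] := {0x66,0x31,0x18,0x82,0xe0,0xa4,0x14,0xb8}
#2 dst[0x17+7] := {0x18,0x82,0xe0,0xa4,0xee,0xd5,0x79}
#3 dst[0x08+6] := {0x18,0x82,0xe0,0xa4,0xee,0xd5}
#4 dst[0x14+4] := {0xe0,0xa4,0xee,0xd5}
query mem[0x06]=0x82, mem[0x15]=0xa4, mem[0x14]=0xe0, mem[0x1d]=0x79, mem[0x05]=0x18

MEM[0x06,0x15,0x14,0x1d,0x05] = 82 a4 e0 79 18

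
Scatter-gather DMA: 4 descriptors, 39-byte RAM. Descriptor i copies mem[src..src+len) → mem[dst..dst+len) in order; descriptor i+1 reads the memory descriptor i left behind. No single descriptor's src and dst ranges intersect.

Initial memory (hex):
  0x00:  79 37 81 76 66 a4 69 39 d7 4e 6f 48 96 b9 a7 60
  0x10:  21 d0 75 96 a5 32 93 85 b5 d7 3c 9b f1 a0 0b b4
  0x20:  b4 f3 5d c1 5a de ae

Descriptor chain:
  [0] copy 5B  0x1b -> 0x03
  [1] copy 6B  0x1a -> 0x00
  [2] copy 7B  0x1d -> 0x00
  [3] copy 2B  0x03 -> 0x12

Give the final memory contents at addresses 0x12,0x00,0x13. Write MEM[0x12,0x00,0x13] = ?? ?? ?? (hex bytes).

  after D0: wrote 5B at 0x03 = 9bf1a00bb4
  after D1: wrote 6B at 0x00 = 3c9bf1a00bb4
  after D2: wrote 7B at 0x00 = a00bb4b4f35dc1
  after D3: wrote 2B at 0x12 = b4f3
query mem[0x12]=0xb4, mem[0x00]=0xa0, mem[0x13]=0xf3

MEM[0x12,0x00,0x13] = b4 a0 f3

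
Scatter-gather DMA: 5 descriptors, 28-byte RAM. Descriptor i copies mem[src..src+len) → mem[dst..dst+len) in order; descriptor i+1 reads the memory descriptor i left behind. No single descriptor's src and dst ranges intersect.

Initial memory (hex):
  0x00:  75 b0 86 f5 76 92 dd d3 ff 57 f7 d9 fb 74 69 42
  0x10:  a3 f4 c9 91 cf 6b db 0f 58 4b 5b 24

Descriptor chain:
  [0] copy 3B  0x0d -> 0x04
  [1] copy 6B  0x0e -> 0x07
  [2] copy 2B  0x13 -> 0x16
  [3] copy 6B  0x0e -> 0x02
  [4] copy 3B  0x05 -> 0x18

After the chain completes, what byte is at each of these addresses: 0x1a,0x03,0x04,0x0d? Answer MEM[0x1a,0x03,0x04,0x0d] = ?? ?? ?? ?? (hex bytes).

  after D0: wrote 3B at 0x04 = 746942
  after D1: wrote 6B at 0x07 = 6942a3f4c991
  after D2: wrote 2B at 0x16 = 91cf
  after D3: wrote 6B at 0x02 = 6942a3f4c991
  after D4: wrote 3B at 0x18 = f4c991
query mem[0x1a]=0x91, mem[0x03]=0x42, mem[0x04]=0xa3, mem[0x0d]=0x74

MEM[0x1a,0x03,0x04,0x0d] = 91 42 a3 74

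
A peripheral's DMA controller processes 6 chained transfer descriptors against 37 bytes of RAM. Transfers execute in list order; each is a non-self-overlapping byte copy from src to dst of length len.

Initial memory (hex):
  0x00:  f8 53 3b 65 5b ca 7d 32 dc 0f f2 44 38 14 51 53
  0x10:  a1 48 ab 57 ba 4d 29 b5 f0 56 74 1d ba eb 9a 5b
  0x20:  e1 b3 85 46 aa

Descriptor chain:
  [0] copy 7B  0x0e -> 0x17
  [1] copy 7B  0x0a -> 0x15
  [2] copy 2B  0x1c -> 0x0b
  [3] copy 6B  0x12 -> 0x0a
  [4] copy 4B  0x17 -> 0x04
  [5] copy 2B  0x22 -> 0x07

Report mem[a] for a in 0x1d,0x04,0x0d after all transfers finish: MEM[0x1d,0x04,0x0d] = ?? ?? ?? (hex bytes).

  after D0: wrote 7B at 0x17 = 5153a148ab57ba
  after D1: wrote 7B at 0x15 = f24438145153a1
  after D2: wrote 2B at 0x0b = 57ba
  after D3: wrote 6B at 0x0a = ab57baf24438
  after D4: wrote 4B at 0x04 = 38145153
  after D5: wrote 2B at 0x07 = 8546
query mem[0x1d]=0xba, mem[0x04]=0x38, mem[0x0d]=0xf2

MEM[0x1d,0x04,0x0d] = ba 38 f2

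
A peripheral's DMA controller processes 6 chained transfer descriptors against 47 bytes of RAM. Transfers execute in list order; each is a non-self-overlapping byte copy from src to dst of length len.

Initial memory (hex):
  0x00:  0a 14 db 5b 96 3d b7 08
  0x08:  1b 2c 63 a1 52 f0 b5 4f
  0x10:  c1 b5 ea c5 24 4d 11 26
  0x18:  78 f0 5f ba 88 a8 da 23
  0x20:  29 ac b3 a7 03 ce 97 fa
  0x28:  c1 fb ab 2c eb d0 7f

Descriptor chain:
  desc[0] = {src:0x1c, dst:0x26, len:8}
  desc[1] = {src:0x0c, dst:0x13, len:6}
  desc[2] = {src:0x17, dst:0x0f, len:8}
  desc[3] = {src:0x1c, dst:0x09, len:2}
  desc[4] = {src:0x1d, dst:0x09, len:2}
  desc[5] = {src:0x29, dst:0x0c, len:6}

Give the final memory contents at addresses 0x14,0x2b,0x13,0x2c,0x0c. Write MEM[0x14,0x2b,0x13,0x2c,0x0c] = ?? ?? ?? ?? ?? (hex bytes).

#0 dst[0x26+8] := {0x88,0xa8,0xda,0x23,0x29,0xac,0xb3,0xa7}
#1 dst[0x13+6] := {0x52,0xf0,0xb5,0x4f,0xc1,0xb5}
#2 dst[0x0f+8] := {0xc1,0xb5,0xf0,0x5f,0xba,0x88,0xa8,0xda}
#3 dst[0x09+2] := {0x88,0xa8}
#4 dst[0x09+2] := {0xa8,0xda}
#5 dst[0x0c+6] := {0x23,0x29,0xac,0xb3,0xa7,0x7f}
query mem[0x14]=0x88, mem[0x2b]=0xac, mem[0x13]=0xba, mem[0x2c]=0xb3, mem[0x0c]=0x23

MEM[0x14,0x2b,0x13,0x2c,0x0c] = 88 ac ba b3 23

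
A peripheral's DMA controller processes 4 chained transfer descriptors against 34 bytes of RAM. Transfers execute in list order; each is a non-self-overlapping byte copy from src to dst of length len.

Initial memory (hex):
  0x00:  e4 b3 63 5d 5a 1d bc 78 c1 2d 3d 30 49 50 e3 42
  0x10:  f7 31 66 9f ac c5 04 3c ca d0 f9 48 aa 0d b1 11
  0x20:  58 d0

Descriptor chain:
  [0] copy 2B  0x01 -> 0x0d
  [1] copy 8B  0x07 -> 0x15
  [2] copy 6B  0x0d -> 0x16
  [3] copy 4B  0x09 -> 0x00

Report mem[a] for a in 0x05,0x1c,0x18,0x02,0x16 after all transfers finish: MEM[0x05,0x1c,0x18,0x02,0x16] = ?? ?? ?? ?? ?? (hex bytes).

MEM[0x05,0x1c,0x18,0x02,0x16] = 1d 63 42 30 b3

#0 dst[0x0d+2] := {0xb3,0x63}
#1 dst[0x15+8] := {0x78,0xc1,0x2d,0x3d,0x30,0x49,0xb3,0x63}
#2 dst[0x16+6] := {0xb3,0x63,0x42,0xf7,0x31,0x66}
#3 dst[0x00+4] := {0x2d,0x3d,0x30,0x49}
query mem[0x05]=0x1d, mem[0x1c]=0x63, mem[0x18]=0x42, mem[0x02]=0x30, mem[0x16]=0xb3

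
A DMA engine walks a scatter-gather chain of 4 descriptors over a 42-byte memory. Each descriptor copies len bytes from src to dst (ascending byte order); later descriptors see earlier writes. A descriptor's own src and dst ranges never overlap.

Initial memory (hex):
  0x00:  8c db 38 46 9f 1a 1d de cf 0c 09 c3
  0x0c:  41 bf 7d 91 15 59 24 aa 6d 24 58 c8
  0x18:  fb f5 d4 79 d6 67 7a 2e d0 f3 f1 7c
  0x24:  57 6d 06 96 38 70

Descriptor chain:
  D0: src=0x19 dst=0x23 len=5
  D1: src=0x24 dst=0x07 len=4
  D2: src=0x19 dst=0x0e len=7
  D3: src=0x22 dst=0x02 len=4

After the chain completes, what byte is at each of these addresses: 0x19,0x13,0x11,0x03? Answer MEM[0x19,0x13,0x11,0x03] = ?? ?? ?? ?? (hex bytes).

#0 dst[0x23+5] := {0xf5,0xd4,0x79,0xd6,0x67}
#1 dst[0x07+4] := {0xd4,0x79,0xd6,0x67}
#2 dst[0x0e+7] := {0xf5,0xd4,0x79,0xd6,0x67,0x7a,0x2e}
#3 dst[0x02+4] := {0xf1,0xf5,0xd4,0x79}
query mem[0x19]=0xf5, mem[0x13]=0x7a, mem[0x11]=0xd6, mem[0x03]=0xf5

MEM[0x19,0x13,0x11,0x03] = f5 7a d6 f5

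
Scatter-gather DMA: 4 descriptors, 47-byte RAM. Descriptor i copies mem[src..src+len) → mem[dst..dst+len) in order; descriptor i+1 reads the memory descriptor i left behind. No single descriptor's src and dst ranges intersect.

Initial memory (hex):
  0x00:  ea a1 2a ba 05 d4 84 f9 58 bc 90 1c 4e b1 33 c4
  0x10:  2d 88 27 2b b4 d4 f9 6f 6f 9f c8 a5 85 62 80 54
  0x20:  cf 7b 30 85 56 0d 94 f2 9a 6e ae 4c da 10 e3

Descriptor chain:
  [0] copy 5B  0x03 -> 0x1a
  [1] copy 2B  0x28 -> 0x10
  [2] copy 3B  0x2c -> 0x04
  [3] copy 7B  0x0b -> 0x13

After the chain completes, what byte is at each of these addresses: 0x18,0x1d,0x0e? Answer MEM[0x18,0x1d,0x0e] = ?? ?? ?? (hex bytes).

#0 dst[0x1a+5] := {0xba,0x05,0xd4,0x84,0xf9}
#1 dst[0x10+2] := {0x9a,0x6e}
#2 dst[0x04+3] := {0xda,0x10,0xe3}
#3 dst[0x13+7] := {0x1c,0x4e,0xb1,0x33,0xc4,0x9a,0x6e}
query mem[0x18]=0x9a, mem[0x1d]=0x84, mem[0x0e]=0x33

MEM[0x18,0x1d,0x0e] = 9a 84 33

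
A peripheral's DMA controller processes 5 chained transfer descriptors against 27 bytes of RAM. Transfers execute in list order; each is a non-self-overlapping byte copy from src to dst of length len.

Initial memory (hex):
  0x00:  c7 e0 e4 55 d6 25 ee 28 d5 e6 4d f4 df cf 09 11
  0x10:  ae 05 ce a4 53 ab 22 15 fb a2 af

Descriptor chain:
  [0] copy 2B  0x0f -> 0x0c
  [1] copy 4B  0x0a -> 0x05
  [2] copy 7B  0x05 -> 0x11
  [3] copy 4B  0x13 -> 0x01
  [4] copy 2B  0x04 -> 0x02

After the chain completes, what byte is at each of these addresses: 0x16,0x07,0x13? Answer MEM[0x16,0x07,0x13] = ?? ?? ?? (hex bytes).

#0 dst[0x0c+2] := {0x11,0xae}
#1 dst[0x05+4] := {0x4d,0xf4,0x11,0xae}
#2 dst[0x11+7] := {0x4d,0xf4,0x11,0xae,0xe6,0x4d,0xf4}
#3 dst[0x01+4] := {0x11,0xae,0xe6,0x4d}
#4 dst[0x02+2] := {0x4d,0x4d}
query mem[0x16]=0x4d, mem[0x07]=0x11, mem[0x13]=0x11

MEM[0x16,0x07,0x13] = 4d 11 11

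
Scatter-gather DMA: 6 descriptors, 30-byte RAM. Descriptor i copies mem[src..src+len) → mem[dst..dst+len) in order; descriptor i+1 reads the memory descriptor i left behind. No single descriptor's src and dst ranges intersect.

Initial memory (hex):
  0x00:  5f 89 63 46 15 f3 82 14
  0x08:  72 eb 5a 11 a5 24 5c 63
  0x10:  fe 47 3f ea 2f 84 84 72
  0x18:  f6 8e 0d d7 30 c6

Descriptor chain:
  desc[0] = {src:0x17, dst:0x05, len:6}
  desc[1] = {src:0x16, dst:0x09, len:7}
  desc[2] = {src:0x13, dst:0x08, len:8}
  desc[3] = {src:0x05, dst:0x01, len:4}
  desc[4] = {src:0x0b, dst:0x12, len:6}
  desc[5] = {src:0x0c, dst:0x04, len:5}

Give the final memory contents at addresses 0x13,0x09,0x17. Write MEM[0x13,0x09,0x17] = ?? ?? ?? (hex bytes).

#0 dst[0x05+6] := {0x72,0xf6,0x8e,0x0d,0xd7,0x30}
#1 dst[0x09+7] := {0x84,0x72,0xf6,0x8e,0x0d,0xd7,0x30}
#2 dst[0x08+8] := {0xea,0x2f,0x84,0x84,0x72,0xf6,0x8e,0x0d}
#3 dst[0x01+4] := {0x72,0xf6,0x8e,0xea}
#4 dst[0x12+6] := {0x84,0x72,0xf6,0x8e,0x0d,0xfe}
#5 dst[0x04+5] := {0x72,0xf6,0x8e,0x0d,0xfe}
query mem[0x13]=0x72, mem[0x09]=0x2f, mem[0x17]=0xfe

MEM[0x13,0x09,0x17] = 72 2f fe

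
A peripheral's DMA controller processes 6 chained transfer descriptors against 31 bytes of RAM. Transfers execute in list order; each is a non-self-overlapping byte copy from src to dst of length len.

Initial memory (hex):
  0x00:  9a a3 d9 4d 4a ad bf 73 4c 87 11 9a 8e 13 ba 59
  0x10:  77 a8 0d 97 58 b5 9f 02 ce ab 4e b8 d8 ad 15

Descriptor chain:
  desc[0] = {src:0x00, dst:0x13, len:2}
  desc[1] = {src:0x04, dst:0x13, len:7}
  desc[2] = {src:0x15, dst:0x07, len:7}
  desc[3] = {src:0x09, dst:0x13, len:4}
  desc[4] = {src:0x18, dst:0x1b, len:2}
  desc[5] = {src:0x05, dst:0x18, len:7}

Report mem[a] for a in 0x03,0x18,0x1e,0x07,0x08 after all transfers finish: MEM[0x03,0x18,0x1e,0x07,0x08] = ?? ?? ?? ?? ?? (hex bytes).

MEM[0x03,0x18,0x1e,0x07,0x08] = 4d ad 11 bf 73

  after D0: wrote 2B at 0x13 = 9aa3
  after D1: wrote 7B at 0x13 = 4aadbf734c8711
  after D2: wrote 7B at 0x07 = bf734c87114eb8
  after D3: wrote 4B at 0x13 = 4c87114e
  after D4: wrote 2B at 0x1b = 8711
  after D5: wrote 7B at 0x18 = adbfbf734c8711
query mem[0x03]=0x4d, mem[0x18]=0xad, mem[0x1e]=0x11, mem[0x07]=0xbf, mem[0x08]=0x73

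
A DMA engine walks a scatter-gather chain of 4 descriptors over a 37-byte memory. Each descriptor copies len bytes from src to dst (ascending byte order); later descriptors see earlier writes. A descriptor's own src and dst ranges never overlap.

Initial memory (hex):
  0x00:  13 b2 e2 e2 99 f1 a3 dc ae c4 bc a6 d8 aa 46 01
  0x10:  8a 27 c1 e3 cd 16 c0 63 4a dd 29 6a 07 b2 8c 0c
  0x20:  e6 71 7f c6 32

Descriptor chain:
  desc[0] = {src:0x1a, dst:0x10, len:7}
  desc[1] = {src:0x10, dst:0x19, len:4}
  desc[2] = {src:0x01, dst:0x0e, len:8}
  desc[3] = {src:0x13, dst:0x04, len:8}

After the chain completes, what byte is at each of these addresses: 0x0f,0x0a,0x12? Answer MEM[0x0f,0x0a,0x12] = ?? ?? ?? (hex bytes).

D0: mem[0x10..0x16] <- [29 6a 07 b2 8c 0c e6]
D1: mem[0x19..0x1c] <- [29 6a 07 b2]
D2: mem[0x0e..0x15] <- [b2 e2 e2 99 f1 a3 dc ae]
D3: mem[0x04..0x0b] <- [a3 dc ae e6 63 4a 29 6a]
query mem[0x0f]=0xe2, mem[0x0a]=0x29, mem[0x12]=0xf1

MEM[0x0f,0x0a,0x12] = e2 29 f1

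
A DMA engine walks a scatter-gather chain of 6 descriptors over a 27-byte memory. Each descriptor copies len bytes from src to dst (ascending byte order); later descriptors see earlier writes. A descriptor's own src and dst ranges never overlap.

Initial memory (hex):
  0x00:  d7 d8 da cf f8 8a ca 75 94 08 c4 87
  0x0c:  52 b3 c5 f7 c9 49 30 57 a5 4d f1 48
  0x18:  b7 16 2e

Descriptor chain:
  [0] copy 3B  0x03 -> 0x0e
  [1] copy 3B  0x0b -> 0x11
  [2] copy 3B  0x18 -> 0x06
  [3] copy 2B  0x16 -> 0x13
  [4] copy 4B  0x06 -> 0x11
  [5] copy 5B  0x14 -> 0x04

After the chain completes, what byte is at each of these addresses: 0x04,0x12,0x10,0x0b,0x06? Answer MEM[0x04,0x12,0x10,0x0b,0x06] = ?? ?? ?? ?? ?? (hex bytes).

[0] 0x03->0x0e len=3 : cf f8 8a
[1] 0x0b->0x11 len=3 : 87 52 b3
[2] 0x18->0x06 len=3 : b7 16 2e
[3] 0x16->0x13 len=2 : f1 48
[4] 0x06->0x11 len=4 : b7 16 2e 08
[5] 0x14->0x04 len=5 : 08 4d f1 48 b7
query mem[0x04]=0x08, mem[0x12]=0x16, mem[0x10]=0x8a, mem[0x0b]=0x87, mem[0x06]=0xf1

MEM[0x04,0x12,0x10,0x0b,0x06] = 08 16 8a 87 f1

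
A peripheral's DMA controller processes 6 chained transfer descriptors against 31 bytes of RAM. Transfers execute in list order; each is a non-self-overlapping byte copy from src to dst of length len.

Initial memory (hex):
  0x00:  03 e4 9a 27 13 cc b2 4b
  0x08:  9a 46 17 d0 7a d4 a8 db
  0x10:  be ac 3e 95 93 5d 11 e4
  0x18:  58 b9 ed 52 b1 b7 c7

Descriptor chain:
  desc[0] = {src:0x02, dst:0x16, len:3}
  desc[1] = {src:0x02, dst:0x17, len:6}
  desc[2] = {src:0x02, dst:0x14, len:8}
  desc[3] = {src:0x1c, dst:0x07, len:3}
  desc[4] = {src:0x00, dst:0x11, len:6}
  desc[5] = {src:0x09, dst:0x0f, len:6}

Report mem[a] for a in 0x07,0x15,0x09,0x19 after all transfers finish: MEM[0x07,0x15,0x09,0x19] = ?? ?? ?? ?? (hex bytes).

D0: mem[0x16..0x18] <- [9a 27 13]
D1: mem[0x17..0x1c] <- [9a 27 13 cc b2 4b]
D2: mem[0x14..0x1b] <- [9a 27 13 cc b2 4b 9a 46]
D3: mem[0x07..0x09] <- [4b b7 c7]
D4: mem[0x11..0x16] <- [03 e4 9a 27 13 cc]
D5: mem[0x0f..0x14] <- [c7 17 d0 7a d4 a8]
query mem[0x07]=0x4b, mem[0x15]=0x13, mem[0x09]=0xc7, mem[0x19]=0x4b

MEM[0x07,0x15,0x09,0x19] = 4b 13 c7 4b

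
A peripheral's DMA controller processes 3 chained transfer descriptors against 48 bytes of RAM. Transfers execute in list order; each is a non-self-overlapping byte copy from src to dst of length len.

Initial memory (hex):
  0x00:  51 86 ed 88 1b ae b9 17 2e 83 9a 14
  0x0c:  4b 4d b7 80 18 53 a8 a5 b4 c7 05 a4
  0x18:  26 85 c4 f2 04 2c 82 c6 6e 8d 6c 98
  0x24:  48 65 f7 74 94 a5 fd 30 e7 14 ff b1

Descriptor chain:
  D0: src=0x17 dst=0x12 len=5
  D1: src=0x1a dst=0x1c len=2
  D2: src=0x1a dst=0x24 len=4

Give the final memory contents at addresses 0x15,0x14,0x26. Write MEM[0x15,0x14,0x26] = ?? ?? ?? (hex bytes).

D0: mem[0x12..0x16] <- [a4 26 85 c4 f2]
D1: mem[0x1c..0x1d] <- [c4 f2]
D2: mem[0x24..0x27] <- [c4 f2 c4 f2]
query mem[0x15]=0xc4, mem[0x14]=0x85, mem[0x26]=0xc4

MEM[0x15,0x14,0x26] = c4 85 c4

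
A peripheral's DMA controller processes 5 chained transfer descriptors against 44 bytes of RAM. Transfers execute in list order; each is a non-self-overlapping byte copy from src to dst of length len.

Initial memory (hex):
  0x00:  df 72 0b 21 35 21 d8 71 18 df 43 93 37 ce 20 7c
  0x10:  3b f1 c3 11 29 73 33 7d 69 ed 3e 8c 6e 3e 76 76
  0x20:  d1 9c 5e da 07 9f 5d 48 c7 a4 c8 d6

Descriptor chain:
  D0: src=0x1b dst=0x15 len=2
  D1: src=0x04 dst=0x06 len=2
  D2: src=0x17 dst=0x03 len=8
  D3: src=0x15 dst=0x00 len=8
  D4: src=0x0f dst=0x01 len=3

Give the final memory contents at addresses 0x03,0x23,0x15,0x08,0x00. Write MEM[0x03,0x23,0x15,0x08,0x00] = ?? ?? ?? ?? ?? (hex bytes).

MEM[0x03,0x23,0x15,0x08,0x00] = f1 da 8c 6e 8c

#0 dst[0x15+2] := {0x8c,0x6e}
#1 dst[0x06+2] := {0x35,0x21}
#2 dst[0x03+8] := {0x7d,0x69,0xed,0x3e,0x8c,0x6e,0x3e,0x76}
#3 dst[0x00+8] := {0x8c,0x6e,0x7d,0x69,0xed,0x3e,0x8c,0x6e}
#4 dst[0x01+3] := {0x7c,0x3b,0xf1}
query mem[0x03]=0xf1, mem[0x23]=0xda, mem[0x15]=0x8c, mem[0x08]=0x6e, mem[0x00]=0x8c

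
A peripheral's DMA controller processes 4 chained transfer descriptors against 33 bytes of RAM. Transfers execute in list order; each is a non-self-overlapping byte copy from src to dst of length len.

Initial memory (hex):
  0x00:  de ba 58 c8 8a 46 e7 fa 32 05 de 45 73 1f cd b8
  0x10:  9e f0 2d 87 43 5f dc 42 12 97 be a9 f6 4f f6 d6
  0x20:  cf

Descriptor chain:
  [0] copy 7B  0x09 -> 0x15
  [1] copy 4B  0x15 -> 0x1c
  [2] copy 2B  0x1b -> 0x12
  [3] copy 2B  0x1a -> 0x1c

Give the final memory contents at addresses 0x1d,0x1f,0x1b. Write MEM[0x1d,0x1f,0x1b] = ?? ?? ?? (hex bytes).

D0: mem[0x15..0x1b] <- [05 de 45 73 1f cd b8]
D1: mem[0x1c..0x1f] <- [05 de 45 73]
D2: mem[0x12..0x13] <- [b8 05]
D3: mem[0x1c..0x1d] <- [cd b8]
query mem[0x1d]=0xb8, mem[0x1f]=0x73, mem[0x1b]=0xb8

MEM[0x1d,0x1f,0x1b] = b8 73 b8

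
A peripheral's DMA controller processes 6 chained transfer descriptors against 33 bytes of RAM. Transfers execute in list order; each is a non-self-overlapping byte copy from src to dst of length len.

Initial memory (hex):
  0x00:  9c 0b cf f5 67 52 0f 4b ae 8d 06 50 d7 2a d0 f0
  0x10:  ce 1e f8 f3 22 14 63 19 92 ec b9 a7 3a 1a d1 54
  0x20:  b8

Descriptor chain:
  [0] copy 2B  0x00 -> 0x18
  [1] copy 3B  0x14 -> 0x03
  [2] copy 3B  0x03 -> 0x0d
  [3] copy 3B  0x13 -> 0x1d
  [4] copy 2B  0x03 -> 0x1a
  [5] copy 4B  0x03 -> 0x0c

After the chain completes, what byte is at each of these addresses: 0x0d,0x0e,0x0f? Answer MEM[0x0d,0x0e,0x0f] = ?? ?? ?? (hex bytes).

[0] 0x00->0x18 len=2 : 9c 0b
[1] 0x14->0x03 len=3 : 22 14 63
[2] 0x03->0x0d len=3 : 22 14 63
[3] 0x13->0x1d len=3 : f3 22 14
[4] 0x03->0x1a len=2 : 22 14
[5] 0x03->0x0c len=4 : 22 14 63 0f
query mem[0x0d]=0x14, mem[0x0e]=0x63, mem[0x0f]=0x0f

MEM[0x0d,0x0e,0x0f] = 14 63 0f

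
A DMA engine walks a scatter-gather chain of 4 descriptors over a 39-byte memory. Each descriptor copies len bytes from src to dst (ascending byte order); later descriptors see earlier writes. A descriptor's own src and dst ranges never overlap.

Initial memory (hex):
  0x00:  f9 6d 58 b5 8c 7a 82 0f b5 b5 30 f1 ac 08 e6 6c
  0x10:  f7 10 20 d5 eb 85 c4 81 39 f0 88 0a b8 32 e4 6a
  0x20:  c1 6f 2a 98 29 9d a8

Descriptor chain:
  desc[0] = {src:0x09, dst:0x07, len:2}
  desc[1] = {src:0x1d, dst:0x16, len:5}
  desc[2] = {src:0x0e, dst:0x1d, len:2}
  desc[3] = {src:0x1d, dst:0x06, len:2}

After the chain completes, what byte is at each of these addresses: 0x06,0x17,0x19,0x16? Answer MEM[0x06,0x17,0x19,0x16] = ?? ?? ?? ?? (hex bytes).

  after D0: wrote 2B at 0x07 = b530
  after D1: wrote 5B at 0x16 = 32e46ac16f
  after D2: wrote 2B at 0x1d = e66c
  after D3: wrote 2B at 0x06 = e66c
query mem[0x06]=0xe6, mem[0x17]=0xe4, mem[0x19]=0xc1, mem[0x16]=0x32

MEM[0x06,0x17,0x19,0x16] = e6 e4 c1 32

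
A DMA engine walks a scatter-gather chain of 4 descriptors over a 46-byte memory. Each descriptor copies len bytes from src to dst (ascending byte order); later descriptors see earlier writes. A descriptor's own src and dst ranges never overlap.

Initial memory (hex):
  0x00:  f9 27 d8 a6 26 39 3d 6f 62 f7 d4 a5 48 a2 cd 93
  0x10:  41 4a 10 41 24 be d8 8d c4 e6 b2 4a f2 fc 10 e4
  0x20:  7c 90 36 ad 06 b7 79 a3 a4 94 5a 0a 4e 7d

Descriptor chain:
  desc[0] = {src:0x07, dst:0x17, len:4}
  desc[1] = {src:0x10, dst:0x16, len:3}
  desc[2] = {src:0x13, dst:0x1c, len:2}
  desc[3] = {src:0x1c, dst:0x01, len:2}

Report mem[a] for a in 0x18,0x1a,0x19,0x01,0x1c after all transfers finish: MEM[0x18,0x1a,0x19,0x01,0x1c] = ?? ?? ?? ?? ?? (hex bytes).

MEM[0x18,0x1a,0x19,0x01,0x1c] = 10 d4 f7 41 41

  after D0: wrote 4B at 0x17 = 6f62f7d4
  after D1: wrote 3B at 0x16 = 414a10
  after D2: wrote 2B at 0x1c = 4124
  after D3: wrote 2B at 0x01 = 4124
query mem[0x18]=0x10, mem[0x1a]=0xd4, mem[0x19]=0xf7, mem[0x01]=0x41, mem[0x1c]=0x41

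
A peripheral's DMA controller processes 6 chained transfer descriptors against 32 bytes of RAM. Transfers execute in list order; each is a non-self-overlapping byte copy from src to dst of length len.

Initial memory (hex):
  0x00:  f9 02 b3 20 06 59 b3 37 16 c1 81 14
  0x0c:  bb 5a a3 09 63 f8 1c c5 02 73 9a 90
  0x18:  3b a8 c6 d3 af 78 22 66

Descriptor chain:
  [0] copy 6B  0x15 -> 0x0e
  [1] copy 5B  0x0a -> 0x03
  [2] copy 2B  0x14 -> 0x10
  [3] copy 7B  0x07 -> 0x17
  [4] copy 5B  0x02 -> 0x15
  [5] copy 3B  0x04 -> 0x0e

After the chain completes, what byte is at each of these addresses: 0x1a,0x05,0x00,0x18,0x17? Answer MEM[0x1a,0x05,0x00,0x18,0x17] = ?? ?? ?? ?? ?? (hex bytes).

#0 dst[0x0e+6] := {0x73,0x9a,0x90,0x3b,0xa8,0xc6}
#1 dst[0x03+5] := {0x81,0x14,0xbb,0x5a,0x73}
#2 dst[0x10+2] := {0x02,0x73}
#3 dst[0x17+7] := {0x73,0x16,0xc1,0x81,0x14,0xbb,0x5a}
#4 dst[0x15+5] := {0xb3,0x81,0x14,0xbb,0x5a}
#5 dst[0x0e+3] := {0x14,0xbb,0x5a}
query mem[0x1a]=0x81, mem[0x05]=0xbb, mem[0x00]=0xf9, mem[0x18]=0xbb, mem[0x17]=0x14

MEM[0x1a,0x05,0x00,0x18,0x17] = 81 bb f9 bb 14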